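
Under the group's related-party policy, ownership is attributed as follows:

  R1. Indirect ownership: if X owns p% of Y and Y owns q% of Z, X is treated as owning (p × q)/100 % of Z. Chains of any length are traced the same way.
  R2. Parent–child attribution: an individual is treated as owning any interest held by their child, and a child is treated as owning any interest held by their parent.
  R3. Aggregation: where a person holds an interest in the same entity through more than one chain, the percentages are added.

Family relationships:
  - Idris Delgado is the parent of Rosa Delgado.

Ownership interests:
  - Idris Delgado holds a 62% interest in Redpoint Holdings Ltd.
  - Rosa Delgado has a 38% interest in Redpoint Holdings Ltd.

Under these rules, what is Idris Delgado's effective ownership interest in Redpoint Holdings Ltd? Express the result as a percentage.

By parent–child attribution (R2), Idris Delgado is treated as also owning Rosa Delgado's interest in Redpoint Holdings Ltd, giving 62% + 38% = 100%.
Direct interest in Redpoint Holdings Ltd: 100%.

100%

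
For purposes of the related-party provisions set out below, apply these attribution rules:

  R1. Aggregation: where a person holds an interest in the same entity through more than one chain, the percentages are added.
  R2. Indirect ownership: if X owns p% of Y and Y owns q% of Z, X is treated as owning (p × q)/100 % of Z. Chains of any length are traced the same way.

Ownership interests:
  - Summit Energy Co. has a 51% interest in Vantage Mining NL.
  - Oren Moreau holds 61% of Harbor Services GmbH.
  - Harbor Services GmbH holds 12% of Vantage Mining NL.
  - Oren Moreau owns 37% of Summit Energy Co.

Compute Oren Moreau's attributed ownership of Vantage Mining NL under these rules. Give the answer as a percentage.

26.19%

Chain via Harbor Services GmbH (R2): 61% × 12% = 7.32% of Vantage Mining NL.
Chain via Summit Energy Co. (R2): 37% × 51% = 18.87% of Vantage Mining NL.
Aggregating (R1): 7.32% + 18.87% = 26.19%.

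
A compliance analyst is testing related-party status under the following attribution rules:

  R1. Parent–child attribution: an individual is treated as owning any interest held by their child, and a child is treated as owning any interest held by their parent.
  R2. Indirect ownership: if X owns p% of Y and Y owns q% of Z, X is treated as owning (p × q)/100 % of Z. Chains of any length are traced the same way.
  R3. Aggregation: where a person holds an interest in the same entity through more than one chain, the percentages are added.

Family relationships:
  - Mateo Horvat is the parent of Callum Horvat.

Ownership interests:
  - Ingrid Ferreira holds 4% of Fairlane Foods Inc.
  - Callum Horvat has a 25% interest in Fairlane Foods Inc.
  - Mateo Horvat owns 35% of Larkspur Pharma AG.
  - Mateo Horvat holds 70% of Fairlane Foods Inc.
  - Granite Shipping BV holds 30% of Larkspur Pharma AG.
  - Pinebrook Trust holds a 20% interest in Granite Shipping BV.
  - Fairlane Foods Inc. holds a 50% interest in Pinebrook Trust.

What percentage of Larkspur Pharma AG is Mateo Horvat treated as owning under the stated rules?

By parent–child attribution (R1), Mateo Horvat is treated as also owning Callum Horvat's interest in Fairlane Foods Inc, giving 70% + 25% = 95%.
Chain via Fairlane Foods Inc. → Pinebrook Trust → Granite Shipping BV (R2): 95% × 50% × 20% × 30% = 2.85% of Larkspur Pharma AG.
Direct interest in Larkspur Pharma AG: 35%.
Aggregating (R3): 2.85% + 35% = 37.85%.

37.85%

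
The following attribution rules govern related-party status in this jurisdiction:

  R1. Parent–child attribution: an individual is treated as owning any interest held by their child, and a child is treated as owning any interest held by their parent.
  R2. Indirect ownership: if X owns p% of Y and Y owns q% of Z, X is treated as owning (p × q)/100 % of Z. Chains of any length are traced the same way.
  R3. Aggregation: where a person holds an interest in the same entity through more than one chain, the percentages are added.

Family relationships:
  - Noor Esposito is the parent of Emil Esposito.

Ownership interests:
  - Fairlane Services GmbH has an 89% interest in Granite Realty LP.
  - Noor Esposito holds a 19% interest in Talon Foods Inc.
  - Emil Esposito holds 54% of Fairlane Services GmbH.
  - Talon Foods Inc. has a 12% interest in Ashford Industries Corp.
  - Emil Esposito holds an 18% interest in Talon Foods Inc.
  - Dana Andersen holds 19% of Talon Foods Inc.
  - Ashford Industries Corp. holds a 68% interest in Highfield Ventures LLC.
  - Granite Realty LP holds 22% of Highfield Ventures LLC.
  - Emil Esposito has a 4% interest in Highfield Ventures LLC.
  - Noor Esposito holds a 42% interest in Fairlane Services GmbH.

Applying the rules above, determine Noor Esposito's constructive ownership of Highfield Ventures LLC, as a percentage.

By parent–child attribution (R1), Noor Esposito is treated as also owning Emil Esposito's interest in Talon Foods Inc, giving 19% + 18% = 37%.
By parent–child attribution (R1), Noor Esposito is treated as also owning Emil Esposito's interest in Fairlane Services GmbH, giving 42% + 54% = 96%.
By parent–child attribution (R1), Noor Esposito is treated as owning Emil Esposito's 4% interest in Highfield Ventures LLC.
Chain via Talon Foods Inc. → Ashford Industries Corp. (R2): 37% × 12% × 68% = 3.0192% of Highfield Ventures LLC.
Chain via Fairlane Services GmbH → Granite Realty LP (R2): 96% × 89% × 22% = 18.7968% of Highfield Ventures LLC.
Direct interest in Highfield Ventures LLC: 4%.
Aggregating (R3): 3.0192% + 18.7968% + 4% = 25.816%.

25.816%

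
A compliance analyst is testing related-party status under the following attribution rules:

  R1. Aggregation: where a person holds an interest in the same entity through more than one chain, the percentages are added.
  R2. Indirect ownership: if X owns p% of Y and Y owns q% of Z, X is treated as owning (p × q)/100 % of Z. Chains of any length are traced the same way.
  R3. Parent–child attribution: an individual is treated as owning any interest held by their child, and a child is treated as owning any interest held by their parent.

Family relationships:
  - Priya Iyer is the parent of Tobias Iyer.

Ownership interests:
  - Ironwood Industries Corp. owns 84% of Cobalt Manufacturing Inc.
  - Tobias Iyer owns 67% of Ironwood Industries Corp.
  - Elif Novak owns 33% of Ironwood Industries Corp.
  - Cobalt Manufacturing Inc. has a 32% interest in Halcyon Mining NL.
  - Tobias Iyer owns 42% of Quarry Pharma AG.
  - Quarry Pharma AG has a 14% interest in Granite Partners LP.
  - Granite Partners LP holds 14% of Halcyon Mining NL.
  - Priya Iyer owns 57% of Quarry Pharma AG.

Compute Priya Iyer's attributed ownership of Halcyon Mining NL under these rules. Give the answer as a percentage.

By parent–child attribution (R3), Priya Iyer is treated as also owning Tobias Iyer's interest in Quarry Pharma AG, giving 57% + 42% = 99%.
By parent–child attribution (R3), Priya Iyer is treated as owning Tobias Iyer's 67% interest in Ironwood Industries Corp.
Chain via Quarry Pharma AG → Granite Partners LP (R2): 99% × 14% × 14% = 1.9404% of Halcyon Mining NL.
Chain via Ironwood Industries Corp. → Cobalt Manufacturing Inc. (R2): 67% × 84% × 32% = 18.0096% of Halcyon Mining NL.
Aggregating (R1): 1.9404% + 18.0096% = 19.95%.

19.95%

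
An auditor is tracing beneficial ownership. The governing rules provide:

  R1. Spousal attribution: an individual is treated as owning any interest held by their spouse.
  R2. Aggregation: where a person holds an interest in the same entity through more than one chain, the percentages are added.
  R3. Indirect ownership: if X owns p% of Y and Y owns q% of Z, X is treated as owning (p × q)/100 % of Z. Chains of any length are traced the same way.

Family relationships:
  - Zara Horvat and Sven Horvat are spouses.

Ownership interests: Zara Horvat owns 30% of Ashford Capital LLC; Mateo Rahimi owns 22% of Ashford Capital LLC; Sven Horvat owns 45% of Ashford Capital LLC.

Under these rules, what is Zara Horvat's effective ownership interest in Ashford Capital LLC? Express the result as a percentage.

75%

By spousal attribution (R1), Zara Horvat is treated as also owning Sven Horvat's interest in Ashford Capital LLC, giving 30% + 45% = 75%.
Direct interest in Ashford Capital LLC: 75%.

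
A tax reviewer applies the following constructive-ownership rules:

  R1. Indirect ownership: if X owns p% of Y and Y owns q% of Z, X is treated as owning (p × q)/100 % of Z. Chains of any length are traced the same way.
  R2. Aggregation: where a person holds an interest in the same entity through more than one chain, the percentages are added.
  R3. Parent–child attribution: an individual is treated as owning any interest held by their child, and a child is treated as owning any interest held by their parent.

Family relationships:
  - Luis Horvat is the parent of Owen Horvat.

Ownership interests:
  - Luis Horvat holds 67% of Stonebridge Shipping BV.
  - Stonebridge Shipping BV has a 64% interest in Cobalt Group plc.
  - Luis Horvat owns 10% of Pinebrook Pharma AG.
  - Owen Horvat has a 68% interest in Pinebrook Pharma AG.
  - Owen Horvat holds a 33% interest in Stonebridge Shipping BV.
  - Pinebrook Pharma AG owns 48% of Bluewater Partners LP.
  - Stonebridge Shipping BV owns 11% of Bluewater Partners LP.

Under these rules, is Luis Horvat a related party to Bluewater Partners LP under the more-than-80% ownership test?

By parent–child attribution (R3), Luis Horvat is treated as also owning Owen Horvat's interest in Stonebridge Shipping BV, giving 67% + 33% = 100%.
By parent–child attribution (R3), Luis Horvat is treated as also owning Owen Horvat's interest in Pinebrook Pharma AG, giving 10% + 68% = 78%.
Chain via Stonebridge Shipping BV (R1): 100% × 11% = 11% of Bluewater Partners LP.
Chain via Pinebrook Pharma AG (R1): 78% × 48% = 37.44% of Bluewater Partners LP.
Aggregating (R2): 11% + 37.44% = 48.44%.
48.44% does not exceed the 80% threshold, so Luis is not a related party to Bluewater Partners LP.

No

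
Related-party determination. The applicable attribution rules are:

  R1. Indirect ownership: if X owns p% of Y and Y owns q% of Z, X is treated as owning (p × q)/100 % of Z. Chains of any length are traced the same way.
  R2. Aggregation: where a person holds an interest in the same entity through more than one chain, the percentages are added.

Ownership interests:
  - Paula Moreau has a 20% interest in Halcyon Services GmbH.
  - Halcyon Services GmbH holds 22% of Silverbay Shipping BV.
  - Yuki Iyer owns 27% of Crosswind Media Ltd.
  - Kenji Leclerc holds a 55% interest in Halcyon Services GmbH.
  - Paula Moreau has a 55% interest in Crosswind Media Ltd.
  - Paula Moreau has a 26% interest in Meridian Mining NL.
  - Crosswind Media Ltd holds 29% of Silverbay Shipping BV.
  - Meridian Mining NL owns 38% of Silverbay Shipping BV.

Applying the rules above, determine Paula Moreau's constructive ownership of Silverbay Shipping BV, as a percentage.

30.23%

Chain via Halcyon Services GmbH (R1): 20% × 22% = 4.4% of Silverbay Shipping BV.
Chain via Meridian Mining NL (R1): 26% × 38% = 9.88% of Silverbay Shipping BV.
Chain via Crosswind Media Ltd (R1): 55% × 29% = 15.95% of Silverbay Shipping BV.
Aggregating (R2): 4.4% + 9.88% + 15.95% = 30.23%.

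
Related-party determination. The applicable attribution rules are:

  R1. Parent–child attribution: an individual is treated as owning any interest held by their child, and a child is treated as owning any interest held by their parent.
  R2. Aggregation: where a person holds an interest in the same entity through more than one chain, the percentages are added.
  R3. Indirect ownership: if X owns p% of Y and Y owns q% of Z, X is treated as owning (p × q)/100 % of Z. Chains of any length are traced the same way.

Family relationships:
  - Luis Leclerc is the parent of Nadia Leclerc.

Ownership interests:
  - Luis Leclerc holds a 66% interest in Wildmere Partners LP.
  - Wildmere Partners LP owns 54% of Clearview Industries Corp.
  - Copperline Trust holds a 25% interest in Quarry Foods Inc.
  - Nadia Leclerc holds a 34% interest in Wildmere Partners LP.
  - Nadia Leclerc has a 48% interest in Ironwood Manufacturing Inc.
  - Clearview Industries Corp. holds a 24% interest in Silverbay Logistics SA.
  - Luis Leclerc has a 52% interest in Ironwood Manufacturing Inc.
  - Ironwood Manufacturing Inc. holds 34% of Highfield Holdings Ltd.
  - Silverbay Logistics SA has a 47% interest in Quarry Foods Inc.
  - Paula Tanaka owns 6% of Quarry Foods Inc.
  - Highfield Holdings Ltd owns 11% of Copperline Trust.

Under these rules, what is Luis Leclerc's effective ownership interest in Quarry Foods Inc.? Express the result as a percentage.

By parent–child attribution (R1), Luis Leclerc is treated as also owning Nadia Leclerc's interest in Wildmere Partners LP, giving 66% + 34% = 100%.
By parent–child attribution (R1), Luis Leclerc is treated as also owning Nadia Leclerc's interest in Ironwood Manufacturing Inc, giving 52% + 48% = 100%.
Chain via Wildmere Partners LP → Clearview Industries Corp. → Silverbay Logistics SA (R3): 100% × 54% × 24% × 47% = 6.0912% of Quarry Foods Inc.
Chain via Ironwood Manufacturing Inc. → Highfield Holdings Ltd → Copperline Trust (R3): 100% × 34% × 11% × 25% = 0.935% of Quarry Foods Inc.
Aggregating (R2): 6.0912% + 0.935% = 7.0262%.

7.0262%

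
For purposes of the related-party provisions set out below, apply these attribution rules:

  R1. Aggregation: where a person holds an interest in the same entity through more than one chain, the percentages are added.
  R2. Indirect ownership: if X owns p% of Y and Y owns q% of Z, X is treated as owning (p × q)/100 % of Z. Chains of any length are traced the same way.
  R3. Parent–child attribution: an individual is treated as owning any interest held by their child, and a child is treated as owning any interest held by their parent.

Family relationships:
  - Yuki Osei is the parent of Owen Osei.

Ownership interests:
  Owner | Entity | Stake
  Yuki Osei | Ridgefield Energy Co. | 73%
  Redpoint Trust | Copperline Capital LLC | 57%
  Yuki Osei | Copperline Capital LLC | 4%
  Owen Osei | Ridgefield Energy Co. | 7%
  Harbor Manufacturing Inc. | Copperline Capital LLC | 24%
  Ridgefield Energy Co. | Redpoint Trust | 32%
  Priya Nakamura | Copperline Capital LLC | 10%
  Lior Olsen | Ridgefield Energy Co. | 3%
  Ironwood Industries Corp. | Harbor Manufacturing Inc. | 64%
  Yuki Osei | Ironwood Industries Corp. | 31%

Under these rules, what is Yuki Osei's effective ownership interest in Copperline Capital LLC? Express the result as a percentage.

By parent–child attribution (R3), Yuki Osei is treated as also owning Owen Osei's interest in Ridgefield Energy Co, giving 73% + 7% = 80%.
Chain via Ironwood Industries Corp. → Harbor Manufacturing Inc. (R2): 31% × 64% × 24% = 4.7616% of Copperline Capital LLC.
Chain via Ridgefield Energy Co. → Redpoint Trust (R2): 80% × 32% × 57% = 14.592% of Copperline Capital LLC.
Direct interest in Copperline Capital LLC: 4%.
Aggregating (R1): 4.7616% + 14.592% + 4% = 23.3536%.

23.3536%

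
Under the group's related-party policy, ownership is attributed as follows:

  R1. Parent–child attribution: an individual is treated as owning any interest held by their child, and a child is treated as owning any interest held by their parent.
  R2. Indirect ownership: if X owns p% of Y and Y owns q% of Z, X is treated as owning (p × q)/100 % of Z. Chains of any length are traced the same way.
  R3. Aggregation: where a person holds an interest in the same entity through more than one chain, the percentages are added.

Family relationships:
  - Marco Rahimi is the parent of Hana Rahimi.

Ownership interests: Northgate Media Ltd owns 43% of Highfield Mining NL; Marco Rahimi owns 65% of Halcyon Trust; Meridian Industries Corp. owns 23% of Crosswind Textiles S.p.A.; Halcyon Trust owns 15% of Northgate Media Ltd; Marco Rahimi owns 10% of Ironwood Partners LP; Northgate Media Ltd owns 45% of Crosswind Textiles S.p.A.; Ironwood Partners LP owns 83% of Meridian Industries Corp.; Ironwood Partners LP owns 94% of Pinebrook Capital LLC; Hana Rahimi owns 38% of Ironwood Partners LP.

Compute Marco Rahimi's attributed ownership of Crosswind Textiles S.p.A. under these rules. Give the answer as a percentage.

13.5507%

By parent–child attribution (R1), Marco Rahimi is treated as also owning Hana Rahimi's interest in Ironwood Partners LP, giving 10% + 38% = 48%.
Chain via Halcyon Trust → Northgate Media Ltd (R2): 65% × 15% × 45% = 4.3875% of Crosswind Textiles S.p.A.
Chain via Ironwood Partners LP → Meridian Industries Corp. (R2): 48% × 83% × 23% = 9.1632% of Crosswind Textiles S.p.A.
Aggregating (R3): 4.3875% + 9.1632% = 13.5507%.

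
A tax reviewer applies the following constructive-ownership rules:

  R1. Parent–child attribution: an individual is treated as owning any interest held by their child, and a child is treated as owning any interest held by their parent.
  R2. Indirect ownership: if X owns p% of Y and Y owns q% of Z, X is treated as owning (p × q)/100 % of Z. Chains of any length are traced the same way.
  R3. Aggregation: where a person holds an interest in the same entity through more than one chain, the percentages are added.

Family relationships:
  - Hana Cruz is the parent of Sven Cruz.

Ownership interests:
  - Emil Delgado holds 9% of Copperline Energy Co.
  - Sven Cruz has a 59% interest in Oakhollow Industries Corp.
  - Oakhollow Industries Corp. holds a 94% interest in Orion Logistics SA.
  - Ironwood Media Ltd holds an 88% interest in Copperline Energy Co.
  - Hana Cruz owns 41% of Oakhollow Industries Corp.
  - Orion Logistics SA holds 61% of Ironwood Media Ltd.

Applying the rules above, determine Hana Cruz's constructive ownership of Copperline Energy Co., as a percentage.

50.4592%

By parent–child attribution (R1), Hana Cruz is treated as also owning Sven Cruz's interest in Oakhollow Industries Corp, giving 41% + 59% = 100%.
Chain via Oakhollow Industries Corp. → Orion Logistics SA → Ironwood Media Ltd (R2): 100% × 94% × 61% × 88% = 50.4592% of Copperline Energy Co.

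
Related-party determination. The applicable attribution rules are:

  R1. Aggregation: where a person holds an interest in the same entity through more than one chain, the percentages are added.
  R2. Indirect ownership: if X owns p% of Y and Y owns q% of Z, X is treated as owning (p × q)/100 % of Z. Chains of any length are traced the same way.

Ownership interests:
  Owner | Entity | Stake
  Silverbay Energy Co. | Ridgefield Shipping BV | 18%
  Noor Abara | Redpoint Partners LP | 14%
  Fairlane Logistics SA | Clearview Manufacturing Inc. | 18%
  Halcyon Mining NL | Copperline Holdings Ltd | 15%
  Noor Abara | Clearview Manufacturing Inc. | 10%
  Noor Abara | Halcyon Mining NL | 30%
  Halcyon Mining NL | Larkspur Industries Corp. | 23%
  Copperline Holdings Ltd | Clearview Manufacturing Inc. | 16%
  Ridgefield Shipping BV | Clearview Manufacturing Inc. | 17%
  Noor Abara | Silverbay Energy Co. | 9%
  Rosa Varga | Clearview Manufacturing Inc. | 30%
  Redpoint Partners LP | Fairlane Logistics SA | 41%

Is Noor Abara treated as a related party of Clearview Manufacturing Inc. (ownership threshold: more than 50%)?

Chain via Halcyon Mining NL → Copperline Holdings Ltd (R2): 30% × 15% × 16% = 0.72% of Clearview Manufacturing Inc.
Chain via Silverbay Energy Co. → Ridgefield Shipping BV (R2): 9% × 18% × 17% = 0.2754% of Clearview Manufacturing Inc.
Chain via Redpoint Partners LP → Fairlane Logistics SA (R2): 14% × 41% × 18% = 1.0332% of Clearview Manufacturing Inc.
Direct interest in Clearview Manufacturing Inc: 10%.
Aggregating (R1): 0.72% + 0.2754% + 1.0332% + 10% = 12.0286%.
12.0286% does not exceed the 50% threshold, so Noor is not a related party to Clearview Manufacturing Inc.

No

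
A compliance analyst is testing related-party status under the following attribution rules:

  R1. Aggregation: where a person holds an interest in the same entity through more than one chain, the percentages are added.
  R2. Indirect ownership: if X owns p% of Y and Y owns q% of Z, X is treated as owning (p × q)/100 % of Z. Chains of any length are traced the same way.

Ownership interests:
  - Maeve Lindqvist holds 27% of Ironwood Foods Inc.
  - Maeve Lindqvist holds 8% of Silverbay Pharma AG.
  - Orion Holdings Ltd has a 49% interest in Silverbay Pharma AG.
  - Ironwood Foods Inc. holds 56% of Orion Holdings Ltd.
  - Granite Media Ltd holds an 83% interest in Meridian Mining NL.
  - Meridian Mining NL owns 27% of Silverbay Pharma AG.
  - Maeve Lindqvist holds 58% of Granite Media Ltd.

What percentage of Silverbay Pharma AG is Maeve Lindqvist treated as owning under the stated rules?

28.4066%

Chain via Granite Media Ltd → Meridian Mining NL (R2): 58% × 83% × 27% = 12.9978% of Silverbay Pharma AG.
Chain via Ironwood Foods Inc. → Orion Holdings Ltd (R2): 27% × 56% × 49% = 7.4088% of Silverbay Pharma AG.
Direct interest in Silverbay Pharma AG: 8%.
Aggregating (R1): 12.9978% + 7.4088% + 8% = 28.4066%.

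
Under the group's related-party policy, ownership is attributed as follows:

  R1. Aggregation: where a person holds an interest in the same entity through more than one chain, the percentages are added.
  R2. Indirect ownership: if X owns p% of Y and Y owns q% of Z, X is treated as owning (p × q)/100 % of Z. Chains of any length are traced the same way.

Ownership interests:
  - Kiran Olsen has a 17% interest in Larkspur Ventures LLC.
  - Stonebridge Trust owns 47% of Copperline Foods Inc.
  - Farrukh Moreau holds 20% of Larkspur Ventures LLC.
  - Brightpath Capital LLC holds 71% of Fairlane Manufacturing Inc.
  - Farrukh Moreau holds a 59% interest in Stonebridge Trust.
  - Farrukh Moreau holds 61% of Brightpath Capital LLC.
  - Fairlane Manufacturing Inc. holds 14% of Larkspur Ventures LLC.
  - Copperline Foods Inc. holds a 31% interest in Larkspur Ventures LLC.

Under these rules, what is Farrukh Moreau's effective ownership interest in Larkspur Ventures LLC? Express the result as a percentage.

34.6597%

Chain via Brightpath Capital LLC → Fairlane Manufacturing Inc. (R2): 61% × 71% × 14% = 6.0634% of Larkspur Ventures LLC.
Chain via Stonebridge Trust → Copperline Foods Inc. (R2): 59% × 47% × 31% = 8.5963% of Larkspur Ventures LLC.
Direct interest in Larkspur Ventures LLC: 20%.
Aggregating (R1): 6.0634% + 8.5963% + 20% = 34.6597%.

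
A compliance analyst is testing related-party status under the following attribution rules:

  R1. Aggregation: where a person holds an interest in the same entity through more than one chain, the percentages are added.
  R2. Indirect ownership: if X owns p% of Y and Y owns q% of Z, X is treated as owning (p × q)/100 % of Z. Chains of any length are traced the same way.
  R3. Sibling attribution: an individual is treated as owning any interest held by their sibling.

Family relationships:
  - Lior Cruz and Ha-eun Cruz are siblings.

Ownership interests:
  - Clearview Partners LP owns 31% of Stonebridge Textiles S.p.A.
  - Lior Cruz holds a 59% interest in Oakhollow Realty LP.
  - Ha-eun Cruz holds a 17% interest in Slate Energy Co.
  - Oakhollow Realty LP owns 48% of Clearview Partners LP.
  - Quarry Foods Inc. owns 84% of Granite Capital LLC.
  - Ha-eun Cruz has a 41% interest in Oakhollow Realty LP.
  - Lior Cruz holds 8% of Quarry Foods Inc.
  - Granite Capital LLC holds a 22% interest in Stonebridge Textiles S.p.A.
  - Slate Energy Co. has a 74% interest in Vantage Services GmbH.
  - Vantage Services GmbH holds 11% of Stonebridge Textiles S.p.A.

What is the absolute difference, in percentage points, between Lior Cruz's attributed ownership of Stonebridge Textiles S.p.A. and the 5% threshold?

12.7422

By sibling attribution (R3), Lior Cruz is treated as also owning Ha-eun Cruz's interest in Oakhollow Realty LP, giving 59% + 41% = 100%.
By sibling attribution (R3), Lior Cruz is treated as owning Ha-eun Cruz's 17% interest in Slate Energy Co.
Chain via Oakhollow Realty LP → Clearview Partners LP (R2): 100% × 48% × 31% = 14.88% of Stonebridge Textiles S.p.A.
Chain via Quarry Foods Inc. → Granite Capital LLC (R2): 8% × 84% × 22% = 1.4784% of Stonebridge Textiles S.p.A.
Chain via Slate Energy Co. → Vantage Services GmbH (R2): 17% × 74% × 11% = 1.3838% of Stonebridge Textiles S.p.A.
Aggregating (R1): 14.88% + 1.4784% + 1.3838% = 17.7422%.
17.7422% exceeds the 5% threshold by 12.7422 percentage points.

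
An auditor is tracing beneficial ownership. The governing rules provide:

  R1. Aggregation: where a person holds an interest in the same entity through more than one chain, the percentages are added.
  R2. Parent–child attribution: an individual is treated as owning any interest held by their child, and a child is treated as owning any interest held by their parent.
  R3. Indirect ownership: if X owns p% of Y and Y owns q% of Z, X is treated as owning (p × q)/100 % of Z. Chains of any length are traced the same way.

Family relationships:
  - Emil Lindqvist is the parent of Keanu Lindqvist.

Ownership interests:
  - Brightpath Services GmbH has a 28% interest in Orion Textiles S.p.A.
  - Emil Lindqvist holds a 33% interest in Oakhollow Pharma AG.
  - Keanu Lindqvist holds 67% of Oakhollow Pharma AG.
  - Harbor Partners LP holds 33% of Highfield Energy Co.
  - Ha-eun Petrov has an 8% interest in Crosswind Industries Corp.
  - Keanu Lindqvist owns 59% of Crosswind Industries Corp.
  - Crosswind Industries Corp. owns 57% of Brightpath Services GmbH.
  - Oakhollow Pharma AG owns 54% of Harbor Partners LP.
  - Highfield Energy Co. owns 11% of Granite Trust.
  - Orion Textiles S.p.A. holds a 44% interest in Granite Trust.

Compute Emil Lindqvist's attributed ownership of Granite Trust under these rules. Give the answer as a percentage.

6.103416%

By parent–child attribution (R2), Emil Lindqvist is treated as also owning Keanu Lindqvist's interest in Oakhollow Pharma AG, giving 33% + 67% = 100%.
By parent–child attribution (R2), Emil Lindqvist is treated as owning Keanu Lindqvist's 59% interest in Crosswind Industries Corp.
Chain via Oakhollow Pharma AG → Harbor Partners LP → Highfield Energy Co. (R3): 100% × 54% × 33% × 11% = 1.9602% of Granite Trust.
Chain via Crosswind Industries Corp. → Brightpath Services GmbH → Orion Textiles S.p.A. (R3): 59% × 57% × 28% × 44% = 4.143216% of Granite Trust.
Aggregating (R1): 1.9602% + 4.143216% = 6.103416%.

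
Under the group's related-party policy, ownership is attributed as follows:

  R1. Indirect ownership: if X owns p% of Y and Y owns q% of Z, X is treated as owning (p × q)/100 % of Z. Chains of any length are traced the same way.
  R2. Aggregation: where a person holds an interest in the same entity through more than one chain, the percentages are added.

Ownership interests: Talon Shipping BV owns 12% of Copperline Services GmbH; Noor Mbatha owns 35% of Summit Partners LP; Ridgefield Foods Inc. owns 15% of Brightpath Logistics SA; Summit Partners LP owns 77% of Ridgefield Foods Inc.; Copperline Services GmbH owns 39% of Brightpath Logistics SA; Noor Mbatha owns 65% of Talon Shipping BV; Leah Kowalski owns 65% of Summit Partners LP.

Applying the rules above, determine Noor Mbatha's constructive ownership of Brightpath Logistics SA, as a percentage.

7.0845%

Chain via Summit Partners LP → Ridgefield Foods Inc. (R1): 35% × 77% × 15% = 4.0425% of Brightpath Logistics SA.
Chain via Talon Shipping BV → Copperline Services GmbH (R1): 65% × 12% × 39% = 3.042% of Brightpath Logistics SA.
Aggregating (R2): 4.0425% + 3.042% = 7.0845%.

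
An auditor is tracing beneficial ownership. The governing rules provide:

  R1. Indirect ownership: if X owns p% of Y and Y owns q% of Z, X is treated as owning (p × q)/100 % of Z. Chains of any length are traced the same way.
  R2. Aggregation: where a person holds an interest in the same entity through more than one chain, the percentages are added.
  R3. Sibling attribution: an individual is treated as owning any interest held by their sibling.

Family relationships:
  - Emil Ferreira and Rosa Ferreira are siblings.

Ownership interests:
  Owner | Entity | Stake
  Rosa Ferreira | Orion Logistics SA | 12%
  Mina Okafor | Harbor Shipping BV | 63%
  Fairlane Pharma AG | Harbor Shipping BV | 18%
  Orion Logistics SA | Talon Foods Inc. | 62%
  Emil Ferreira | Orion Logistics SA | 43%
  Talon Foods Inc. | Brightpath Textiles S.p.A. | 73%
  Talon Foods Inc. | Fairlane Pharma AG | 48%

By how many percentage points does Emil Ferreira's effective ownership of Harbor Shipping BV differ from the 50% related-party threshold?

47.05376

By sibling attribution (R3), Emil Ferreira is treated as also owning Rosa Ferreira's interest in Orion Logistics SA, giving 43% + 12% = 55%.
Chain via Orion Logistics SA → Talon Foods Inc. → Fairlane Pharma AG (R1): 55% × 62% × 48% × 18% = 2.94624% of Harbor Shipping BV.
2.94624% falls short of the 50% threshold by 47.05376 percentage points.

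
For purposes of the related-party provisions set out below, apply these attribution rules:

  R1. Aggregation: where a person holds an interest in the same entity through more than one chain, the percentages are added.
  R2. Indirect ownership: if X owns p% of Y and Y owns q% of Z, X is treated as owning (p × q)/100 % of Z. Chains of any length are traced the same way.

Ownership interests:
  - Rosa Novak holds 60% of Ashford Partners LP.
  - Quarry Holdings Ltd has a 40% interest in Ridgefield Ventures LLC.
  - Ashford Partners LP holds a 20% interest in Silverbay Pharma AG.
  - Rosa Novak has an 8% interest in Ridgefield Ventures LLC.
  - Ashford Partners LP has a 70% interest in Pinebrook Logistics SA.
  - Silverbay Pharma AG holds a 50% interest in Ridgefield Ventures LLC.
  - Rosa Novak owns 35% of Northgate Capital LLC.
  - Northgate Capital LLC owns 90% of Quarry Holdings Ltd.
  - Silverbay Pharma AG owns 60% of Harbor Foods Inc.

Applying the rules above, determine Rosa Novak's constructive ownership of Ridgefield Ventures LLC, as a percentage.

Chain via Ashford Partners LP → Silverbay Pharma AG (R2): 60% × 20% × 50% = 6% of Ridgefield Ventures LLC.
Chain via Northgate Capital LLC → Quarry Holdings Ltd (R2): 35% × 90% × 40% = 12.6% of Ridgefield Ventures LLC.
Direct interest in Ridgefield Ventures LLC: 8%.
Aggregating (R1): 6% + 12.6% + 8% = 26.6%.

26.6%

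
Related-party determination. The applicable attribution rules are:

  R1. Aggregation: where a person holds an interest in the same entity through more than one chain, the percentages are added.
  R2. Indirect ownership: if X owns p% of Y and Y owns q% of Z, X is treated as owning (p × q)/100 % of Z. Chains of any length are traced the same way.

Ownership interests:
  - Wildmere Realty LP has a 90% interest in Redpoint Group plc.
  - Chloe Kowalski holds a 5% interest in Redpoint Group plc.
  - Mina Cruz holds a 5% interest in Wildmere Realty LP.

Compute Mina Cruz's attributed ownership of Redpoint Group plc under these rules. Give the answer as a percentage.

4.5%

Chain via Wildmere Realty LP (R2): 5% × 90% = 4.5% of Redpoint Group plc.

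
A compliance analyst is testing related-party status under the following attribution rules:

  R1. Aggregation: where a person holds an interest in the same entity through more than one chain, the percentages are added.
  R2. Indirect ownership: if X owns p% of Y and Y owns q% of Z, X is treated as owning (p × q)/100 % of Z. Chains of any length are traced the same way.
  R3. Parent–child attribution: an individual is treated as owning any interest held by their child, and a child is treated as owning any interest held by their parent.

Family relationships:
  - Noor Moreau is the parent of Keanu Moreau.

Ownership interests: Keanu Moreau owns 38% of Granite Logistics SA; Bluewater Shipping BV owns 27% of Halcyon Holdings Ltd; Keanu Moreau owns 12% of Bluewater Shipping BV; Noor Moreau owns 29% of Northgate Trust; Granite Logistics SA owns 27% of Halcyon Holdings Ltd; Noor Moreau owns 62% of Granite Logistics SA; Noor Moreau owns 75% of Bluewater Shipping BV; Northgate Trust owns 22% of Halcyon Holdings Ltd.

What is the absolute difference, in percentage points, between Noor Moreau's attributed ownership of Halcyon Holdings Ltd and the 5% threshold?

By parent–child attribution (R3), Noor Moreau is treated as also owning Keanu Moreau's interest in Bluewater Shipping BV, giving 75% + 12% = 87%.
By parent–child attribution (R3), Noor Moreau is treated as also owning Keanu Moreau's interest in Granite Logistics SA, giving 62% + 38% = 100%.
Chain via Northgate Trust (R2): 29% × 22% = 6.38% of Halcyon Holdings Ltd.
Chain via Bluewater Shipping BV (R2): 87% × 27% = 23.49% of Halcyon Holdings Ltd.
Chain via Granite Logistics SA (R2): 100% × 27% = 27% of Halcyon Holdings Ltd.
Aggregating (R1): 6.38% + 23.49% + 27% = 56.87%.
56.87% exceeds the 5% threshold by 51.87 percentage points.

51.87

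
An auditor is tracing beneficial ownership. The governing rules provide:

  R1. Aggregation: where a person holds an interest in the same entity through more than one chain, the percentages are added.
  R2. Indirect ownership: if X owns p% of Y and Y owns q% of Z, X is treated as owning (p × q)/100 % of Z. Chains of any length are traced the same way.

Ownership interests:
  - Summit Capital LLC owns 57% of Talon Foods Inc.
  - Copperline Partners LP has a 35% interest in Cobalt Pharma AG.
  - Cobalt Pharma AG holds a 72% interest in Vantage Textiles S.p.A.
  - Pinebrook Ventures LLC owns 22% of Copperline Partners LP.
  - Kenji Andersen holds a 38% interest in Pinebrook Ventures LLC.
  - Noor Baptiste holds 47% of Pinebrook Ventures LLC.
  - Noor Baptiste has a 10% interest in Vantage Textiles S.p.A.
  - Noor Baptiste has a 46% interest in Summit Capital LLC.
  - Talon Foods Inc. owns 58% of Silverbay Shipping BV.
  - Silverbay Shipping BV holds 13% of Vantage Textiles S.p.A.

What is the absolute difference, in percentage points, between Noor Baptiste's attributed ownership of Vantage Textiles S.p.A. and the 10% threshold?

Chain via Summit Capital LLC → Talon Foods Inc. → Silverbay Shipping BV (R2): 46% × 57% × 58% × 13% = 1.976988% of Vantage Textiles S.p.A.
Chain via Pinebrook Ventures LLC → Copperline Partners LP → Cobalt Pharma AG (R2): 47% × 22% × 35% × 72% = 2.60568% of Vantage Textiles S.p.A.
Direct interest in Vantage Textiles S.p.A: 10%.
Aggregating (R1): 1.976988% + 2.60568% + 10% = 14.582668%.
14.582668% exceeds the 10% threshold by 4.582668 percentage points.

4.582668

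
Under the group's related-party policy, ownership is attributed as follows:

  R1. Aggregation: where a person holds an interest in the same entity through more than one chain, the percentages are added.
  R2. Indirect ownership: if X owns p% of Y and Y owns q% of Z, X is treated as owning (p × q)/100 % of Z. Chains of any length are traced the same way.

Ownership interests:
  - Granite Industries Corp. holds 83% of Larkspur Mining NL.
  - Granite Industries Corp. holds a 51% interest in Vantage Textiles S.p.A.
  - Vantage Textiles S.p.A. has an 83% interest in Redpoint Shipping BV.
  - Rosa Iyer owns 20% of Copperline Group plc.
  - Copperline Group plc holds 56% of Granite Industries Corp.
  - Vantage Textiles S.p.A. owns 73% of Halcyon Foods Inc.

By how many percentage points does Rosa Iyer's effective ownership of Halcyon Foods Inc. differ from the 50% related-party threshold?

45.83024

Chain via Copperline Group plc → Granite Industries Corp. → Vantage Textiles S.p.A. (R2): 20% × 56% × 51% × 73% = 4.16976% of Halcyon Foods Inc.
4.16976% falls short of the 50% threshold by 45.83024 percentage points.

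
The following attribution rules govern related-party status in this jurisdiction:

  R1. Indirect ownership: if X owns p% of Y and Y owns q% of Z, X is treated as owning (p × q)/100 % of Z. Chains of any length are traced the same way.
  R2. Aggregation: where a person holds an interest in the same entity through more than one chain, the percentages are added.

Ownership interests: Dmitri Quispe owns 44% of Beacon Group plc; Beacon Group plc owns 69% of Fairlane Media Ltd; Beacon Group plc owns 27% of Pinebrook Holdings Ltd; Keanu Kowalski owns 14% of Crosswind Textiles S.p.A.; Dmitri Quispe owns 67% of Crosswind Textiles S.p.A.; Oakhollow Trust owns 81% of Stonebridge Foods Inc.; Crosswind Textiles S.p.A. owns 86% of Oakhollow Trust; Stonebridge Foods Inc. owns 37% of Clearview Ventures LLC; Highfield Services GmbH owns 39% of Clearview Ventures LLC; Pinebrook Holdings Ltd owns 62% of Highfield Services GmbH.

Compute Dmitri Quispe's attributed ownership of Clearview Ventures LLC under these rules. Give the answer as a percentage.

20.141298%

Chain via Crosswind Textiles S.p.A. → Oakhollow Trust → Stonebridge Foods Inc. (R1): 67% × 86% × 81% × 37% = 17.268714% of Clearview Ventures LLC.
Chain via Beacon Group plc → Pinebrook Holdings Ltd → Highfield Services GmbH (R1): 44% × 27% × 62% × 39% = 2.872584% of Clearview Ventures LLC.
Aggregating (R2): 17.268714% + 2.872584% = 20.141298%.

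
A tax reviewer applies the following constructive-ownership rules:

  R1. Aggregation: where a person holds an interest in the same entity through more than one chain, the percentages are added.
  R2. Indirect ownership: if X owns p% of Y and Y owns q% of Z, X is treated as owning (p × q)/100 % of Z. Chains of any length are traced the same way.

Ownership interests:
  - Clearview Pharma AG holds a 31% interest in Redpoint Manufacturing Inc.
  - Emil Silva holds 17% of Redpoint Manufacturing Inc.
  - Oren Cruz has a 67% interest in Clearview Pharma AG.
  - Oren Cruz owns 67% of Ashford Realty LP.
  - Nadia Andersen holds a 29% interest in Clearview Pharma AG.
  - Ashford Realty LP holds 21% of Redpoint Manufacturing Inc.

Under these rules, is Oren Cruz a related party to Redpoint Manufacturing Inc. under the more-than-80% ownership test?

Chain via Ashford Realty LP (R2): 67% × 21% = 14.07% of Redpoint Manufacturing Inc.
Chain via Clearview Pharma AG (R2): 67% × 31% = 20.77% of Redpoint Manufacturing Inc.
Aggregating (R1): 14.07% + 20.77% = 34.84%.
34.84% does not exceed the 80% threshold, so Oren is not a related party to Redpoint Manufacturing Inc.

No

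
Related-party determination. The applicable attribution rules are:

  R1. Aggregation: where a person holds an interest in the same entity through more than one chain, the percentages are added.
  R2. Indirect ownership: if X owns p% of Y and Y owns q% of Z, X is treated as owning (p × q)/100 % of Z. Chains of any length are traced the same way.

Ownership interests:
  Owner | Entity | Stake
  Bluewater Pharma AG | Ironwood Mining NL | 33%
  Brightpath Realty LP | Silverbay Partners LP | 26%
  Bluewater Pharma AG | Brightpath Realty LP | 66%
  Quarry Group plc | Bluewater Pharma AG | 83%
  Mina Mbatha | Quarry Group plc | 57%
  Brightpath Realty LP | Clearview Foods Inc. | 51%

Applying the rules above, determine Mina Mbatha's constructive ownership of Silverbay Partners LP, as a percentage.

8.118396%

Chain via Quarry Group plc → Bluewater Pharma AG → Brightpath Realty LP (R2): 57% × 83% × 66% × 26% = 8.118396% of Silverbay Partners LP.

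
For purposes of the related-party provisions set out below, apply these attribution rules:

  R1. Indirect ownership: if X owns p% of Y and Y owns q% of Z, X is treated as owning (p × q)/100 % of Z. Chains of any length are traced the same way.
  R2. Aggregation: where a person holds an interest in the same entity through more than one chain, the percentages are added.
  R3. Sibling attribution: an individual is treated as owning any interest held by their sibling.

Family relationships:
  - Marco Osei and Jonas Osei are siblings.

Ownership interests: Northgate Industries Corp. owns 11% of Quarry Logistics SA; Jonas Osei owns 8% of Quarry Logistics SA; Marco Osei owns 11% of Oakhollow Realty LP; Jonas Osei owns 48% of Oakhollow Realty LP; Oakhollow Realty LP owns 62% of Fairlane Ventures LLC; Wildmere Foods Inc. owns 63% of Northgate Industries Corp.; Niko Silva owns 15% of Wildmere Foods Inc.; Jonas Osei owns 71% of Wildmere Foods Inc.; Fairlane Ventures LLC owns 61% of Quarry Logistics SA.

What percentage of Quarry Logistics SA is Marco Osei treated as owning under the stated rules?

By sibling attribution (R3), Marco Osei is treated as also owning Jonas Osei's interest in Oakhollow Realty LP, giving 11% + 48% = 59%.
By sibling attribution (R3), Marco Osei is treated as owning Jonas Osei's 71% interest in Wildmere Foods Inc.
By sibling attribution (R3), Marco Osei is treated as owning Jonas Osei's 8% interest in Quarry Logistics SA.
Chain via Oakhollow Realty LP → Fairlane Ventures LLC (R1): 59% × 62% × 61% = 22.3138% of Quarry Logistics SA.
Chain via Wildmere Foods Inc. → Northgate Industries Corp. (R1): 71% × 63% × 11% = 4.9203% of Quarry Logistics SA.
Direct interest in Quarry Logistics SA: 8%.
Aggregating (R2): 22.3138% + 4.9203% + 8% = 35.2341%.

35.2341%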